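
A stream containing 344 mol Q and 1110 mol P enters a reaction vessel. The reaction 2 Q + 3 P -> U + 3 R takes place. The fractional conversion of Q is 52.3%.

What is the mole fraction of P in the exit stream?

Q reacted = 0.523 × 344 = 179.9 mol; ν_Q = −2, so ξ = 179.9/2 = 89.96 mol.
Outlet amounts (n = n₀ + ν ξ):
  Q: 344 − 2(89.96) = 164.1
  P: 1110 − 3(89.96) = 840.1
  U: 0 + 1(89.96) = 89.96
  R: 0 + 3(89.96) = 269.9
Total out = 1364 mol; y_P = 840.1 / 1364 = 0.6159.

0.616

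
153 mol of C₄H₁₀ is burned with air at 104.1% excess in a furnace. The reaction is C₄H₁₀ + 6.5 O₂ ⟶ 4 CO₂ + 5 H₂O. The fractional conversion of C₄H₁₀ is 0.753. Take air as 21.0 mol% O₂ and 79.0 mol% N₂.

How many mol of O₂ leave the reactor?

Stoichiometric O₂ = 6.5 × 153 = 994.5 mol; O₂ fed = 994.5 × 2.041 = 2030 mol.
N₂ fed = 2030 × 79/21 = 7636 mol.
Fuel reacted = 0.753 × 153 → ξ = 115.2 mol.
Outlet (n = n₀ + ν ξ):
  C₄H₁₀: 153 − 1(115.2) = 37.79
  O₂: 2030 − 6.5(115.2) = 1281
  N₂: 7636 (inert)
  CO₂: 0 + 4(115.2) = 460.8
  H₂O: 0 + 5(115.2) = 576

1280 mol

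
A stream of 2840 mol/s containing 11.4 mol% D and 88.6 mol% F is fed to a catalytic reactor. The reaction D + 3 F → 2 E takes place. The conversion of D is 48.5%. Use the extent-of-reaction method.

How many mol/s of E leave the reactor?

D reacted = 0.485 × 323.8 = 157 mol/s; ν_D = −1, so ξ = 157/1 = 157 mol/s.
Outlet amounts (n = n₀ + ν ξ):
  D: 323.8 − 1(157) = 166.7
  F: 2516 − 3(157) = 2045
  E: 0 + 2(157) = 314

314 mol/s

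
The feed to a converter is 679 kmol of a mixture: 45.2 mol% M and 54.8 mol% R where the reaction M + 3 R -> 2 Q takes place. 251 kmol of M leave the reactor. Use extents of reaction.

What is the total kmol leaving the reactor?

For M: n = n₀ − 1ξ → 251 = 306.9 − 1ξ, giving ξ = 55.91 kmol.
Outlet amounts (n = n₀ + ν ξ):
  M: 306.9 − 1(55.91) = 251
  R: 372.1 − 3(55.91) = 204.4
  Q: 0 + 2(55.91) = 111.8
Total out = 251 + 204.4 + 111.8 = 567.2 kmol.

567 kmol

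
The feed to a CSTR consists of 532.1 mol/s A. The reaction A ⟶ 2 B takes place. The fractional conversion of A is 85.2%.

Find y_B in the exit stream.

A reacted = 0.852 × 532.1 = 453.3 mol/s; ν_A = −1, so ξ = 453.3/1 = 453.3 mol/s.
Outlet amounts (n = n₀ + ν ξ):
  A: 532.1 − 1(453.3) = 78.75
  B: 0 + 2(453.3) = 906.7
Total out = 985.4 mol/s; y_B = 906.7 / 985.4 = 0.9201.

0.92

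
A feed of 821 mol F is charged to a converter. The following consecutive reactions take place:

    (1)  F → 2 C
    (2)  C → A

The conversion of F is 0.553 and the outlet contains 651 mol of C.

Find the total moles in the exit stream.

1280 mol

Conversion of F: F consumed = 1ξ₁ = 0.553 × 821 → ξ₁ = 454 mol.
C balance: n_C = 0 + 2ξ₁ − 1ξ₂ = 651 → ξ₂ = (2·454 − 651)/1 = 257 mol.
Outlet amounts (n = n₀ + Σ ν·ξ):
  F: 821 − 1(454) = 367
  C: 0 + 2(454) − 1(257) = 651
  A: 0 + 1(257) = 257
Total out = 367 + 651 + 257 = 1275 mol.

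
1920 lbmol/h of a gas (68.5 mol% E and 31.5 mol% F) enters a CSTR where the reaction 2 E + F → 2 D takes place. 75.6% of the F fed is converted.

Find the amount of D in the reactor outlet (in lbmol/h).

F reacted = 0.756 × 604.8 = 457.2 lbmol/h; ν_F = −1, so ξ = 457.2/1 = 457.2 lbmol/h.
Outlet amounts (n = n₀ + ν ξ):
  E: 1315 − 2(457.2) = 400.7
  F: 604.8 − 1(457.2) = 147.6
  D: 0 + 2(457.2) = 914.5

914 lbmol/h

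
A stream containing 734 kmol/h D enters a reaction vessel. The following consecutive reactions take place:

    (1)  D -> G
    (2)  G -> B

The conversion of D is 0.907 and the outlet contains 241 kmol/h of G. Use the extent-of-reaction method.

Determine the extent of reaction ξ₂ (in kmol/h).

Conversion of D: D consumed = 1ξ₁ = 0.907 × 734 → ξ₁ = 665.7 kmol/h.
G balance: n_G = 0 + 1ξ₁ − 1ξ₂ = 241 → ξ₂ = (1·665.7 − 241)/1 = 424.7 kmol/h.
Outlet amounts (n = n₀ + Σ ν·ξ):
  D: 734 − 1(665.7) = 68.26
  G: 0 + 1(665.7) − 1(424.7) = 241
  B: 0 + 1(424.7) = 424.7

ξ₂ = 425 kmol/h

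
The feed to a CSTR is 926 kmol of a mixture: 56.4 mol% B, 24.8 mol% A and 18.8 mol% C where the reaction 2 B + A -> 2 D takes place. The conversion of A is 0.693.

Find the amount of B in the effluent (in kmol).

204 kmol

A reacted = 0.693 × 229.6 = 159.1 kmol; ν_A = −1, so ξ = 159.1/1 = 159.1 kmol.
Outlet amounts (n = n₀ + ν ξ):
  B: 522.3 − 2(159.1) = 204
  A: 229.6 − 1(159.1) = 70.5
  D: 0 + 2(159.1) = 318.3
  C: 174.1 (inert)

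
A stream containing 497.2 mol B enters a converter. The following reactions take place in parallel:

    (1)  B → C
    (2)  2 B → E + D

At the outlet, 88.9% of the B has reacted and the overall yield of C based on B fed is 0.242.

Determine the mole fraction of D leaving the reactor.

0.324

Yield of C: 1ξ₁ / 497.2 = 0.242 → ξ₁ = 120.3 mol.
Conversion of B: 1ξ₁ + 2ξ₂ = 0.889 × 497.2 = 442 → ξ₂ = 160.8 mol.
Outlet amounts (n = n₀ + Σ ν·ξ):
  B: 497.2 − 1(120.3) − 2(160.8) = 55.19
  C: 0 + 1(120.3) = 120.3
  E: 0 + 1(160.8) = 160.8
  D: 0 + 1(160.8) = 160.8
Total out = 497.2 mol; y_D = 160.8 / 497.2 = 0.3235.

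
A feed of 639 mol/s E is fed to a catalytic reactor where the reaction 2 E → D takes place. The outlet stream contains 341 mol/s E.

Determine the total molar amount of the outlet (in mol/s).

490 mol/s

For E: n = n₀ − 2ξ → 341 = 639 − 2ξ, giving ξ = 149 mol/s.
Outlet amounts (n = n₀ + ν ξ):
  E: 639 − 2(149) = 341
  D: 0 + 1(149) = 149
Total out = 341 + 149 = 490 mol/s.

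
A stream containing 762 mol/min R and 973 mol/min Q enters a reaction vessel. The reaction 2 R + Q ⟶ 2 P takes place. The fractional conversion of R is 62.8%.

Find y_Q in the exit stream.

R reacted = 0.628 × 762 = 478.5 mol/min; ν_R = −2, so ξ = 478.5/2 = 239.3 mol/min.
Outlet amounts (n = n₀ + ν ξ):
  R: 762 − 2(239.3) = 283.5
  Q: 973 − 1(239.3) = 733.7
  P: 0 + 2(239.3) = 478.5
Total out = 1496 mol/min; y_Q = 733.7 / 1496 = 0.4906.

0.491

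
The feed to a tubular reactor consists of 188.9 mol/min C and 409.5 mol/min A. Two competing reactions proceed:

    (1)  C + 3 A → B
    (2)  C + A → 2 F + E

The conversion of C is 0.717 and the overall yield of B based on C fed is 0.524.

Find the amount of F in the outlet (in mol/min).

Yield of B: 1ξ₁ / 188.9 = 0.524 → ξ₁ = 98.98 mol/min.
Conversion of C: 1ξ₁ + 1ξ₂ = 0.717 × 188.9 = 135.4 → ξ₂ = 36.46 mol/min.
Outlet amounts (n = n₀ + Σ ν·ξ):
  C: 188.9 − 1(98.98) − 1(36.46) = 53.46
  A: 409.5 − 3(98.98) − 1(36.46) = 76.09
  B: 0 + 1(98.98) = 98.98
  F: 0 + 2(36.46) = 72.92
  E: 0 + 1(36.46) = 36.46

72.9 mol/min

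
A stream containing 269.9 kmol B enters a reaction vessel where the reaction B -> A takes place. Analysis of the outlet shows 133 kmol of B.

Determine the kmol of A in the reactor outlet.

For B: n = n₀ − 1ξ → 133 = 269.9 − 1ξ, giving ξ = 136.9 kmol.
Outlet amounts (n = n₀ + ν ξ):
  B: 269.9 − 1(136.9) = 133
  A: 0 + 1(136.9) = 136.9

137 kmol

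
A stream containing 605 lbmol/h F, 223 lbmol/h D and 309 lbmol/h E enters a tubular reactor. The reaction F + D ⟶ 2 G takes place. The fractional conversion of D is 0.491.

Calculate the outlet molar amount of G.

D reacted = 0.491 × 223 = 109.5 lbmol/h; ν_D = −1, so ξ = 109.5/1 = 109.5 lbmol/h.
Outlet amounts (n = n₀ + ν ξ):
  F: 605 − 1(109.5) = 495.5
  D: 223 − 1(109.5) = 113.5
  G: 0 + 2(109.5) = 219
  E: 309 (inert)

219 lbmol/h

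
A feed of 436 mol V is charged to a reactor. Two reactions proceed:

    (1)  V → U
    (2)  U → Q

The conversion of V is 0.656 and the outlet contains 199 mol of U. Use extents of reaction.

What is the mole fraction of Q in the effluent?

Conversion of V: V consumed = 1ξ₁ = 0.656 × 436 → ξ₁ = 286 mol.
U balance: n_U = 0 + 1ξ₁ − 1ξ₂ = 199 → ξ₂ = (1·286 − 199)/1 = 87.02 mol.
Outlet amounts (n = n₀ + Σ ν·ξ):
  V: 436 − 1(286) = 150
  U: 0 + 1(286) − 1(87.02) = 199
  Q: 0 + 1(87.02) = 87.02
Total out = 436 mol; y_Q = 87.02 / 436 = 0.1996.

0.2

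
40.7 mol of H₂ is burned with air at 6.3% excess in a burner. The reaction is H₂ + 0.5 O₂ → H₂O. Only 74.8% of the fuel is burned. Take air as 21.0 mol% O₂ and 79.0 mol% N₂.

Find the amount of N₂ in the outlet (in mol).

81.4 mol

Stoichiometric O₂ = 0.5 × 40.7 = 20.35 mol; O₂ fed = 20.35 × 1.063 = 21.63 mol.
N₂ fed = 21.63 × 79/21 = 81.38 mol.
Fuel reacted = 0.748 × 40.7 → ξ = 30.44 mol.
Outlet (n = n₀ + ν ξ):
  H₂: 40.7 − 1(30.44) = 10.26
  O₂: 21.63 − 0.5(30.44) = 6.41
  N₂: 81.38 (inert)
  H₂O: 0 + 1(30.44) = 30.44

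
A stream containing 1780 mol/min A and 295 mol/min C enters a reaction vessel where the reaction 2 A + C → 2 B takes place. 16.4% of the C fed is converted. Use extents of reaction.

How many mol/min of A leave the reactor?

C reacted = 0.164 × 295 = 48.38 mol/min; ν_C = −1, so ξ = 48.38/1 = 48.38 mol/min.
Outlet amounts (n = n₀ + ν ξ):
  A: 1780 − 2(48.38) = 1683
  C: 295 − 1(48.38) = 246.6
  B: 0 + 2(48.38) = 96.76

1680 mol/min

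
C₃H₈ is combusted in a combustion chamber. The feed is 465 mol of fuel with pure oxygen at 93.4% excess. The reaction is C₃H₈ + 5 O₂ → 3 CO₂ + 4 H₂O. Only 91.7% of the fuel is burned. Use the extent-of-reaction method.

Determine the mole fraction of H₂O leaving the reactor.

Stoichiometric O₂ = 5 × 465 = 2325 mol; O₂ fed = 2325 × 1.934 = 4497 mol.
Fuel reacted = 0.917 × 465 → ξ = 426.4 mol.
Outlet (n = n₀ + ν ξ):
  C₃H₈: 465 − 1(426.4) = 38.59
  O₂: 4497 − 5(426.4) = 2365
  CO₂: 0 + 3(426.4) = 1279
  H₂O: 0 + 4(426.4) = 1706
Total out = 5388 mol; y_H₂O = 1706 / 5388 = 0.3166.

0.317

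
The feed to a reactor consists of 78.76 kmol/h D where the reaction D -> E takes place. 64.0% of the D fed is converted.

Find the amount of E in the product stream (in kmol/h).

D reacted = 0.64 × 78.76 = 50.41 kmol/h; ν_D = −1, so ξ = 50.41/1 = 50.41 kmol/h.
Outlet amounts (n = n₀ + ν ξ):
  D: 78.76 − 1(50.41) = 28.35
  E: 0 + 1(50.41) = 50.41

50.4 kmol/h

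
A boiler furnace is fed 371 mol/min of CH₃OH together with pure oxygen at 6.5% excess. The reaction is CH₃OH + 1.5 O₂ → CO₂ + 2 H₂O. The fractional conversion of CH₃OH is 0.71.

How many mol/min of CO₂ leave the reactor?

263 mol/min

Stoichiometric O₂ = 1.5 × 371 = 556.5 mol/min; O₂ fed = 556.5 × 1.065 = 592.7 mol/min.
Fuel reacted = 0.71 × 371 → ξ = 263.4 mol/min.
Outlet (n = n₀ + ν ξ):
  CH₃OH: 371 − 1(263.4) = 107.6
  O₂: 592.7 − 1.5(263.4) = 197.6
  CO₂: 0 + 1(263.4) = 263.4
  H₂O: 0 + 2(263.4) = 526.8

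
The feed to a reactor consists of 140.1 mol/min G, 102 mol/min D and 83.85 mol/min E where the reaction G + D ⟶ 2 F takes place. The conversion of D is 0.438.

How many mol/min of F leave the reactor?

D reacted = 0.438 × 102 = 44.68 mol/min; ν_D = −1, so ξ = 44.68/1 = 44.68 mol/min.
Outlet amounts (n = n₀ + ν ξ):
  G: 140.1 − 1(44.68) = 95.42
  D: 102 − 1(44.68) = 57.32
  F: 0 + 2(44.68) = 89.35
  E: 83.85 (inert)

89.4 mol/min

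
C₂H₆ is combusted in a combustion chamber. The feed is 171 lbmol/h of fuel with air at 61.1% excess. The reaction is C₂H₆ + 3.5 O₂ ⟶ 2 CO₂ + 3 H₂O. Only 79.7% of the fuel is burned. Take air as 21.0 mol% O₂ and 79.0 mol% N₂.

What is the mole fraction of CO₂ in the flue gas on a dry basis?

Stoichiometric O₂ = 3.5 × 171 = 598.5 lbmol/h; O₂ fed = 598.5 × 1.611 = 964.2 lbmol/h.
N₂ fed = 964.2 × 79/21 = 3627 lbmol/h.
Fuel reacted = 0.797 × 171 → ξ = 136.3 lbmol/h.
Outlet (n = n₀ + ν ξ):
  C₂H₆: 171 − 1(136.3) = 34.71
  O₂: 964.2 − 3.5(136.3) = 487.2
  N₂: 3627 (inert)
  CO₂: 0 + 2(136.3) = 272.6
  H₂O: 0 + 3(136.3) = 408.9
Dry total = 4422 lbmol/h; y_CO₂ (dry) = 272.6 / 4422 = 0.06165.

0.0616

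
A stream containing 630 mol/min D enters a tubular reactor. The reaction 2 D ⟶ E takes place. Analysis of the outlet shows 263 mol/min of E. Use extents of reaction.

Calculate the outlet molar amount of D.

104 mol/min

For E: n = n₀ + 1ξ → 263 = 0 + 1ξ, giving ξ = 263 mol/min.
Outlet amounts (n = n₀ + ν ξ):
  D: 630 − 2(263) = 104
  E: 0 + 1(263) = 263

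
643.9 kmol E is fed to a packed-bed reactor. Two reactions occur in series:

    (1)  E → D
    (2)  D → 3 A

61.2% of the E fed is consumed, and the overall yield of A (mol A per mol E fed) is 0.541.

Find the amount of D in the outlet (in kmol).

278 kmol

Conversion of E: E consumed = 1ξ₁ = 0.612 × 643.9 → ξ₁ = 394.1 kmol.
Yield of A: 3ξ₂ / 643.9 = 0.541 → ξ₂ = 116.1 kmol.
Outlet amounts (n = n₀ + Σ ν·ξ):
  E: 643.9 − 1(394.1) = 249.8
  D: 0 + 1(394.1) − 1(116.1) = 278
  A: 0 + 3(116.1) = 348.3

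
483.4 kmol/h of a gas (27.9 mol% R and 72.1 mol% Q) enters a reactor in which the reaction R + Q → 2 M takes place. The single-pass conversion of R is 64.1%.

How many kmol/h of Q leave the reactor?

R reacted = 0.641 × 134.9 = 86.45 kmol/h; ν_R = −1, so ξ = 86.45/1 = 86.45 kmol/h.
Outlet amounts (n = n₀ + ν ξ):
  R: 134.9 − 1(86.45) = 48.42
  Q: 348.5 − 1(86.45) = 262.1
  M: 0 + 2(86.45) = 172.9

262 kmol/h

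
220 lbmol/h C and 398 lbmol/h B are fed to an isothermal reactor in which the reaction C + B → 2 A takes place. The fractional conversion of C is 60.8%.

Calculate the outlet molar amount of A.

268 lbmol/h

C reacted = 0.608 × 220 = 133.8 lbmol/h; ν_C = −1, so ξ = 133.8/1 = 133.8 lbmol/h.
Outlet amounts (n = n₀ + ν ξ):
  C: 220 − 1(133.8) = 86.24
  B: 398 − 1(133.8) = 264.2
  A: 0 + 2(133.8) = 267.5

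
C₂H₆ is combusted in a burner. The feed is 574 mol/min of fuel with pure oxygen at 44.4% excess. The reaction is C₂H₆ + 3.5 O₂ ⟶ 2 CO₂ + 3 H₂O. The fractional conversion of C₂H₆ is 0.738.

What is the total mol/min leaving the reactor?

Stoichiometric O₂ = 3.5 × 574 = 2009 mol/min; O₂ fed = 2009 × 1.444 = 2901 mol/min.
Fuel reacted = 0.738 × 574 → ξ = 423.6 mol/min.
Outlet (n = n₀ + ν ξ):
  C₂H₆: 574 − 1(423.6) = 150.4
  O₂: 2901 − 3.5(423.6) = 1418
  CO₂: 0 + 2(423.6) = 847.2
  H₂O: 0 + 3(423.6) = 1271
Total out = 150.4 + 1418 + 847.2 + 1271 = 3687 mol/min.

3690 mol/min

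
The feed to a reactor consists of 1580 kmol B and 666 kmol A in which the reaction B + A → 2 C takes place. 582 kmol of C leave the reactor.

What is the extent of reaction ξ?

For C: n = n₀ + 2ξ → 582 = 0 + 2ξ, giving ξ = 291 kmol.
Outlet amounts (n = n₀ + ν ξ):
  B: 1580 − 1(291) = 1289
  A: 666 − 1(291) = 375
  C: 0 + 2(291) = 582

ξ = 291 kmol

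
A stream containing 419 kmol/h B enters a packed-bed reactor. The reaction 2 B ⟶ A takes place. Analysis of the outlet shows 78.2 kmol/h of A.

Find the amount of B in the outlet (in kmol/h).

263 kmol/h

For A: n = n₀ + 1ξ → 78.2 = 0 + 1ξ, giving ξ = 78.2 kmol/h.
Outlet amounts (n = n₀ + ν ξ):
  B: 419 − 2(78.2) = 262.6
  A: 0 + 1(78.2) = 78.2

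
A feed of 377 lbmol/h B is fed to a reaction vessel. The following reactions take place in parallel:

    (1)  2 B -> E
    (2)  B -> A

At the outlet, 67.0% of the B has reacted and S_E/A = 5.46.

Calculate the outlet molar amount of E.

Conversion of B: B consumed = 0.67 × 377 = 252.6 lbmol/h = 2ξ₁ + 1ξ₂.
Selectivity: 1ξ₁ / (1ξ₂) = 5.46 → ξ₁ = 5.46 ξ₂.
Substitute: (2·5.46 + 1) ξ₂ = 252.6 → ξ₂ = 21.19 lbmol/h, ξ₁ = 115.7 lbmol/h.
Outlet amounts (n = n₀ + Σ ν·ξ):
  B: 377 − 2(115.7) − 1(21.19) = 124.4
  E: 0 + 1(115.7) = 115.7
  A: 0 + 1(21.19) = 21.19

116 lbmol/h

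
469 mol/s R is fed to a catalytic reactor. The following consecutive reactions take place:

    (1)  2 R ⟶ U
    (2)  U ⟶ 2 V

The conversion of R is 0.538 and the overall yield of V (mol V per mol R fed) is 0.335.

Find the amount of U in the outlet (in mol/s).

47.6 mol/s

Conversion of R: R consumed = 2ξ₁ = 0.538 × 469 → ξ₁ = 126.2 mol/s.
Yield of V: 2ξ₂ / 469 = 0.335 → ξ₂ = 78.56 mol/s.
Outlet amounts (n = n₀ + Σ ν·ξ):
  R: 469 − 2(126.2) = 216.7
  U: 0 + 1(126.2) − 1(78.56) = 47.6
  V: 0 + 2(78.56) = 157.1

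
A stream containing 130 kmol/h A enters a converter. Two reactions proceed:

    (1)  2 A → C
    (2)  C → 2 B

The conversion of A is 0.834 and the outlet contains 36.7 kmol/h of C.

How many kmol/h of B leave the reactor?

Conversion of A: A consumed = 2ξ₁ = 0.834 × 130 → ξ₁ = 54.21 kmol/h.
C balance: n_C = 0 + 1ξ₁ − 1ξ₂ = 36.7 → ξ₂ = (1·54.21 − 36.7)/1 = 17.51 kmol/h.
Outlet amounts (n = n₀ + Σ ν·ξ):
  A: 130 − 2(54.21) = 21.58
  C: 0 + 1(54.21) − 1(17.51) = 36.7
  B: 0 + 2(17.51) = 35.02

35 kmol/h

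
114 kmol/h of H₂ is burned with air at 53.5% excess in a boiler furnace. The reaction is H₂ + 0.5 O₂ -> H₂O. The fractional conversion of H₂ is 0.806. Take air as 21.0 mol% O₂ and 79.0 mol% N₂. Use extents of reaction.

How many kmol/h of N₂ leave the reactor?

329 kmol/h

Stoichiometric O₂ = 0.5 × 114 = 57 kmol/h; O₂ fed = 57 × 1.535 = 87.5 kmol/h.
N₂ fed = 87.5 × 79/21 = 329.1 kmol/h.
Fuel reacted = 0.806 × 114 → ξ = 91.88 kmol/h.
Outlet (n = n₀ + ν ξ):
  H₂: 114 − 1(91.88) = 22.12
  O₂: 87.5 − 0.5(91.88) = 41.55
  N₂: 329.1 (inert)
  H₂O: 0 + 1(91.88) = 91.88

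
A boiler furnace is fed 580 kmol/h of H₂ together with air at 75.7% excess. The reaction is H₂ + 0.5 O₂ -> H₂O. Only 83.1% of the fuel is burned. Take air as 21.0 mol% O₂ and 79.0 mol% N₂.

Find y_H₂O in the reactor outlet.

Stoichiometric O₂ = 0.5 × 580 = 290 kmol/h; O₂ fed = 290 × 1.757 = 509.5 kmol/h.
N₂ fed = 509.5 × 79/21 = 1917 kmol/h.
Fuel reacted = 0.831 × 580 → ξ = 482 kmol/h.
Outlet (n = n₀ + ν ξ):
  H₂: 580 − 1(482) = 98.02
  O₂: 509.5 − 0.5(482) = 268.5
  N₂: 1917 (inert)
  H₂O: 0 + 1(482) = 482
Total out = 2765 kmol/h; y_H₂O = 482 / 2765 = 0.1743.

0.174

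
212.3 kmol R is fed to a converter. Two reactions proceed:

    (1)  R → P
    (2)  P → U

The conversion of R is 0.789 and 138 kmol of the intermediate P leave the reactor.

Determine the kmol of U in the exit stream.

Conversion of R: R consumed = 1ξ₁ = 0.789 × 212.3 → ξ₁ = 167.5 kmol.
P balance: n_P = 0 + 1ξ₁ − 1ξ₂ = 138 → ξ₂ = (1·167.5 − 138)/1 = 29.5 kmol.
Outlet amounts (n = n₀ + Σ ν·ξ):
  R: 212.3 − 1(167.5) = 44.8
  P: 0 + 1(167.5) − 1(29.5) = 138
  U: 0 + 1(29.5) = 29.5

29.5 kmol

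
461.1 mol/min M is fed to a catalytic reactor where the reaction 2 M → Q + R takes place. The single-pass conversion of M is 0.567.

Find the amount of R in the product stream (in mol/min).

M reacted = 0.567 × 461.1 = 261.4 mol/min; ν_M = −2, so ξ = 261.4/2 = 130.7 mol/min.
Outlet amounts (n = n₀ + ν ξ):
  M: 461.1 − 2(130.7) = 199.7
  Q: 0 + 1(130.7) = 130.7
  R: 0 + 1(130.7) = 130.7

131 mol/min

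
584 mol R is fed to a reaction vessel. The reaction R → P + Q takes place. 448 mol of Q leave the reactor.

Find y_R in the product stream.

For Q: n = n₀ + 1ξ → 448 = 0 + 1ξ, giving ξ = 448 mol.
Outlet amounts (n = n₀ + ν ξ):
  R: 584 − 1(448) = 136
  P: 0 + 1(448) = 448
  Q: 0 + 1(448) = 448
Total out = 1032 mol; y_R = 136 / 1032 = 0.1318.

0.132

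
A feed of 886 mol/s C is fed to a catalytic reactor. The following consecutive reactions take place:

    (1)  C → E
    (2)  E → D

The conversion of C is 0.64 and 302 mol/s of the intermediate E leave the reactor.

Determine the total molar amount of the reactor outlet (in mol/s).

Conversion of C: C consumed = 1ξ₁ = 0.64 × 886 → ξ₁ = 567 mol/s.
E balance: n_E = 0 + 1ξ₁ − 1ξ₂ = 302 → ξ₂ = (1·567 − 302)/1 = 265 mol/s.
Outlet amounts (n = n₀ + Σ ν·ξ):
  C: 886 − 1(567) = 319
  E: 0 + 1(567) − 1(265) = 302
  D: 0 + 1(265) = 265
Total out = 319 + 302 + 265 = 886 mol/s.

886 mol/s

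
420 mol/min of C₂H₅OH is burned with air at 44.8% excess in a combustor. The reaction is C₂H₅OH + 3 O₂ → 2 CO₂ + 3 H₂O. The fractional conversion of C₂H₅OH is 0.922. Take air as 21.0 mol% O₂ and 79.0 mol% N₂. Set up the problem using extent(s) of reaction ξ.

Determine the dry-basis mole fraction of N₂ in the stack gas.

0.824

Stoichiometric O₂ = 3 × 420 = 1260 mol/min; O₂ fed = 1260 × 1.448 = 1824 mol/min.
N₂ fed = 1824 × 79/21 = 6864 mol/min.
Fuel reacted = 0.922 × 420 → ξ = 387.2 mol/min.
Outlet (n = n₀ + ν ξ):
  C₂H₅OH: 420 − 1(387.2) = 32.76
  O₂: 1824 − 3(387.2) = 662.8
  N₂: 6864 (inert)
  CO₂: 0 + 2(387.2) = 774.5
  H₂O: 0 + 3(387.2) = 1162
Dry total = 8334 mol/min; y_N₂ (dry) = 6864 / 8334 = 0.8236.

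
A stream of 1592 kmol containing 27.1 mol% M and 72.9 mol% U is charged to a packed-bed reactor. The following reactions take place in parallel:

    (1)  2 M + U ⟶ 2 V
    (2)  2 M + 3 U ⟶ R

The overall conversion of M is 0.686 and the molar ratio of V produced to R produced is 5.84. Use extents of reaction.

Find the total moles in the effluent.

1330 kmol

Conversion of M: M consumed = 0.686 × 431.4 = 296 kmol = 2ξ₁ + 2ξ₂.
Selectivity: 2ξ₁ / (1ξ₂) = 5.84 → ξ₁ = 2.92 ξ₂.
Substitute: (2·2.92 + 2) ξ₂ = 296 → ξ₂ = 37.75 kmol, ξ₁ = 110.2 kmol.
Outlet amounts (n = n₀ + Σ ν·ξ):
  M: 431.4 − 2(110.2) − 2(37.75) = 135.5
  U: 1161 − 1(110.2) − 3(37.75) = 937.1
  V: 0 + 2(110.2) = 220.5
  R: 0 + 1(37.75) = 37.75
Total out = 135.5 + 937.1 + 220.5 + 37.75 = 1331 kmol.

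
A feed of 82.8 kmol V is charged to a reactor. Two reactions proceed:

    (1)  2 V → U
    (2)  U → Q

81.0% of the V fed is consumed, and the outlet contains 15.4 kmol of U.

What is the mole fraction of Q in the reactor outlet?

Conversion of V: V consumed = 2ξ₁ = 0.81 × 82.8 → ξ₁ = 33.53 kmol.
U balance: n_U = 0 + 1ξ₁ − 1ξ₂ = 15.4 → ξ₂ = (1·33.53 − 15.4)/1 = 18.13 kmol.
Outlet amounts (n = n₀ + Σ ν·ξ):
  V: 82.8 − 2(33.53) = 15.73
  U: 0 + 1(33.53) − 1(18.13) = 15.4
  Q: 0 + 1(18.13) = 18.13
Total out = 49.27 kmol; y_Q = 18.13 / 49.27 = 0.3681.

0.368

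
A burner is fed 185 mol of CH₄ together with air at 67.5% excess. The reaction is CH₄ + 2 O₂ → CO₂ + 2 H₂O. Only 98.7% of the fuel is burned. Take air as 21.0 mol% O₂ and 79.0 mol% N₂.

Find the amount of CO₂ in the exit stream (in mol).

Stoichiometric O₂ = 2 × 185 = 370 mol; O₂ fed = 370 × 1.675 = 619.8 mol.
N₂ fed = 619.8 × 79/21 = 2331 mol.
Fuel reacted = 0.987 × 185 → ξ = 182.6 mol.
Outlet (n = n₀ + ν ξ):
  CH₄: 185 − 1(182.6) = 2.405
  O₂: 619.8 − 2(182.6) = 254.6
  N₂: 2331 (inert)
  CO₂: 0 + 1(182.6) = 182.6
  H₂O: 0 + 2(182.6) = 365.2

183 mol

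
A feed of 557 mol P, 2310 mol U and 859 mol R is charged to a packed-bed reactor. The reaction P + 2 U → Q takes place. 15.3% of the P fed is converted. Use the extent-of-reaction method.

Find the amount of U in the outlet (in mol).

P reacted = 0.153 × 557 = 85.22 mol; ν_P = −1, so ξ = 85.22/1 = 85.22 mol.
Outlet amounts (n = n₀ + ν ξ):
  P: 557 − 1(85.22) = 471.8
  U: 2310 − 2(85.22) = 2140
  Q: 0 + 1(85.22) = 85.22
  R: 859 (inert)

2140 mol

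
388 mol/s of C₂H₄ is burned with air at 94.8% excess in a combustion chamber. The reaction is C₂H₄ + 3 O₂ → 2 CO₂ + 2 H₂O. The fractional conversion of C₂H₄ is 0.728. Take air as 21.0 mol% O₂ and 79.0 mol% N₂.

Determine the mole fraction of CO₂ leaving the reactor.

0.0505

Stoichiometric O₂ = 3 × 388 = 1164 mol/s; O₂ fed = 1164 × 1.948 = 2267 mol/s.
N₂ fed = 2267 × 79/21 = 8530 mol/s.
Fuel reacted = 0.728 × 388 → ξ = 282.5 mol/s.
Outlet (n = n₀ + ν ξ):
  C₂H₄: 388 − 1(282.5) = 105.5
  O₂: 2267 − 3(282.5) = 1420
  N₂: 8530 (inert)
  CO₂: 0 + 2(282.5) = 564.9
  H₂O: 0 + 2(282.5) = 564.9
Total out = 11190 mol/s; y_CO₂ = 564.9 / 11190 = 0.05051.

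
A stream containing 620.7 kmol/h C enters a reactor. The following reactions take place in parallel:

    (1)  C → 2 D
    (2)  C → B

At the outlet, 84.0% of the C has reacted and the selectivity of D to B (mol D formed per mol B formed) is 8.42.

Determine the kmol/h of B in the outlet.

100 kmol/h

Conversion of C: C consumed = 0.84 × 620.7 = 521.4 kmol/h = 1ξ₁ + 1ξ₂.
Selectivity: 2ξ₁ / (1ξ₂) = 8.42 → ξ₁ = 4.21 ξ₂.
Substitute: (1·4.21 + 1) ξ₂ = 521.4 → ξ₂ = 100.1 kmol/h, ξ₁ = 421.3 kmol/h.
Outlet amounts (n = n₀ + Σ ν·ξ):
  C: 620.7 − 1(421.3) − 1(100.1) = 99.31
  D: 0 + 2(421.3) = 842.6
  B: 0 + 1(100.1) = 100.1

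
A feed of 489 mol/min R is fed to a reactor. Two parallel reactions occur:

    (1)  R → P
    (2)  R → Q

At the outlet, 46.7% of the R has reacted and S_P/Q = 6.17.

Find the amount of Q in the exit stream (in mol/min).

Conversion of R: R consumed = 0.467 × 489 = 228.4 mol/min = 1ξ₁ + 1ξ₂.
Selectivity: 1ξ₁ / (1ξ₂) = 6.17 → ξ₁ = 6.17 ξ₂.
Substitute: (1·6.17 + 1) ξ₂ = 228.4 → ξ₂ = 31.85 mol/min, ξ₁ = 196.5 mol/min.
Outlet amounts (n = n₀ + Σ ν·ξ):
  R: 489 − 1(196.5) − 1(31.85) = 260.6
  P: 0 + 1(196.5) = 196.5
  Q: 0 + 1(31.85) = 31.85

31.8 mol/min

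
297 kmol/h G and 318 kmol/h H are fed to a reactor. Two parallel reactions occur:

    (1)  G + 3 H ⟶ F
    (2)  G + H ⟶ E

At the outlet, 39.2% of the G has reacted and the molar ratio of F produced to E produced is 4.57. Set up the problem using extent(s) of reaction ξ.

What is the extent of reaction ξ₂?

ξ₂ = 20.9 kmol/h

Conversion of G: G consumed = 0.392 × 297 = 116.4 kmol/h = 1ξ₁ + 1ξ₂.
Selectivity: 1ξ₁ / (1ξ₂) = 4.57 → ξ₁ = 4.57 ξ₂.
Substitute: (1·4.57 + 1) ξ₂ = 116.4 → ξ₂ = 20.9 kmol/h, ξ₁ = 95.52 kmol/h.
Outlet amounts (n = n₀ + Σ ν·ξ):
  G: 297 − 1(95.52) − 1(20.9) = 180.6
  H: 318 − 3(95.52) − 1(20.9) = 10.53
  F: 0 + 1(95.52) = 95.52
  E: 0 + 1(20.9) = 20.9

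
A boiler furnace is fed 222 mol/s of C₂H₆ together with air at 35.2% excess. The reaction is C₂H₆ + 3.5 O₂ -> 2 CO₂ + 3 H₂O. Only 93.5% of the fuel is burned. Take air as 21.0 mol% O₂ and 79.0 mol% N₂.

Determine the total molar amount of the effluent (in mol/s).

5330 mol/s

Stoichiometric O₂ = 3.5 × 222 = 777 mol/s; O₂ fed = 777 × 1.352 = 1051 mol/s.
N₂ fed = 1051 × 79/21 = 3952 mol/s.
Fuel reacted = 0.935 × 222 → ξ = 207.6 mol/s.
Outlet (n = n₀ + ν ξ):
  C₂H₆: 222 − 1(207.6) = 14.43
  O₂: 1051 − 3.5(207.6) = 324
  N₂: 3952 (inert)
  CO₂: 0 + 2(207.6) = 415.1
  H₂O: 0 + 3(207.6) = 622.7
Total out = 14.43 + 324 + 3952 + 415.1 + 622.7 = 5328 mol/s.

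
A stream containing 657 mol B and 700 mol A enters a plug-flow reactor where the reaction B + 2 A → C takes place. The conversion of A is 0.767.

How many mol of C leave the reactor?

A reacted = 0.767 × 700 = 536.9 mol; ν_A = −2, so ξ = 536.9/2 = 268.4 mol.
Outlet amounts (n = n₀ + ν ξ):
  B: 657 − 1(268.4) = 388.6
  A: 700 − 2(268.4) = 163.1
  C: 0 + 1(268.4) = 268.4

268 mol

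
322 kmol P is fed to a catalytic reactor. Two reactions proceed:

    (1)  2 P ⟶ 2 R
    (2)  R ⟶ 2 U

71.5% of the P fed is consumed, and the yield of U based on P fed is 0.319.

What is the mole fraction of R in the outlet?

0.479

Conversion of P: P consumed = 2ξ₁ = 0.715 × 322 → ξ₁ = 115.1 kmol.
Yield of U: 2ξ₂ / 322 = 0.319 → ξ₂ = 51.36 kmol.
Outlet amounts (n = n₀ + Σ ν·ξ):
  P: 322 − 2(115.1) = 91.77
  R: 0 + 2(115.1) − 1(51.36) = 178.9
  U: 0 + 2(51.36) = 102.7
Total out = 373.4 kmol; y_R = 178.9 / 373.4 = 0.4791.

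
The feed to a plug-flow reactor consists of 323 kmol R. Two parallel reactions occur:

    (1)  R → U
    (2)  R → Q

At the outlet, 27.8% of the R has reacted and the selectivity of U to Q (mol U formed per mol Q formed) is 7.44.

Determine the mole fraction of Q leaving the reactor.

Conversion of R: R consumed = 0.278 × 323 = 89.79 kmol = 1ξ₁ + 1ξ₂.
Selectivity: 1ξ₁ / (1ξ₂) = 7.44 → ξ₁ = 7.44 ξ₂.
Substitute: (1·7.44 + 1) ξ₂ = 89.79 → ξ₂ = 10.64 kmol, ξ₁ = 79.15 kmol.
Outlet amounts (n = n₀ + Σ ν·ξ):
  R: 323 − 1(79.15) − 1(10.64) = 233.2
  U: 0 + 1(79.15) = 79.15
  Q: 0 + 1(10.64) = 10.64
Total out = 323 kmol; y_Q = 10.64 / 323 = 0.03294.

0.0329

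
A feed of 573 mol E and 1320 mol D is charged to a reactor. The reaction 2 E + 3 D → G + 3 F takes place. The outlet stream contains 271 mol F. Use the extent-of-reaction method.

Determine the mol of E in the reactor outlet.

For F: n = n₀ + 3ξ → 271 = 0 + 3ξ, giving ξ = 90.33 mol.
Outlet amounts (n = n₀ + ν ξ):
  E: 573 − 2(90.33) = 392.3
  D: 1320 − 3(90.33) = 1049
  G: 0 + 1(90.33) = 90.33
  F: 0 + 3(90.33) = 271

392 mol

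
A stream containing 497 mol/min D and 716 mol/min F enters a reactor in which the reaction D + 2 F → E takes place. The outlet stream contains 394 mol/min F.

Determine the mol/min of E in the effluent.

161 mol/min

For F: n = n₀ − 2ξ → 394 = 716 − 2ξ, giving ξ = 161 mol/min.
Outlet amounts (n = n₀ + ν ξ):
  D: 497 − 1(161) = 336
  F: 716 − 2(161) = 394
  E: 0 + 1(161) = 161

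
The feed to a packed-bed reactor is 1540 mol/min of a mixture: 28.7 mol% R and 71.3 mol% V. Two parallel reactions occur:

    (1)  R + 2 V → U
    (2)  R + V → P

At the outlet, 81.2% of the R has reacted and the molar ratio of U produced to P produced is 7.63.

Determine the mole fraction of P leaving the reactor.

0.0481

Conversion of R: R consumed = 0.812 × 442 = 358.9 mol/min = 1ξ₁ + 1ξ₂.
Selectivity: 1ξ₁ / (1ξ₂) = 7.63 → ξ₁ = 7.63 ξ₂.
Substitute: (1·7.63 + 1) ξ₂ = 358.9 → ξ₂ = 41.59 mol/min, ξ₁ = 317.3 mol/min.
Outlet amounts (n = n₀ + Σ ν·ξ):
  R: 442 − 1(317.3) − 1(41.59) = 83.09
  V: 1098 − 2(317.3) − 1(41.59) = 421.8
  U: 0 + 1(317.3) = 317.3
  P: 0 + 1(41.59) = 41.59
Total out = 863.8 mol/min; y_P = 41.59 / 863.8 = 0.04814.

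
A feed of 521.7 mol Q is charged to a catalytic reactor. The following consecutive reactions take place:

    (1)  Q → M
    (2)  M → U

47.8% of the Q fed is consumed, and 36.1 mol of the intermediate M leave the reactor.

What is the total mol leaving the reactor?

522 mol

Conversion of Q: Q consumed = 1ξ₁ = 0.478 × 521.7 → ξ₁ = 249.4 mol.
M balance: n_M = 0 + 1ξ₁ − 1ξ₂ = 36.1 → ξ₂ = (1·249.4 − 36.1)/1 = 213.3 mol.
Outlet amounts (n = n₀ + Σ ν·ξ):
  Q: 521.7 − 1(249.4) = 272.3
  M: 0 + 1(249.4) − 1(213.3) = 36.1
  U: 0 + 1(213.3) = 213.3
Total out = 272.3 + 36.1 + 213.3 = 521.7 mol.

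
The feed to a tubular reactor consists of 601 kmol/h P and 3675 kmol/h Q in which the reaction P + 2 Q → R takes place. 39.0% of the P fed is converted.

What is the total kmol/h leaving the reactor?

3810 kmol/h

P reacted = 0.39 × 601 = 234.4 kmol/h; ν_P = −1, so ξ = 234.4/1 = 234.4 kmol/h.
Outlet amounts (n = n₀ + ν ξ):
  P: 601 − 1(234.4) = 366.6
  Q: 3675 − 2(234.4) = 3206
  R: 0 + 1(234.4) = 234.4
Total out = 366.6 + 3206 + 234.4 = 3807 kmol/h.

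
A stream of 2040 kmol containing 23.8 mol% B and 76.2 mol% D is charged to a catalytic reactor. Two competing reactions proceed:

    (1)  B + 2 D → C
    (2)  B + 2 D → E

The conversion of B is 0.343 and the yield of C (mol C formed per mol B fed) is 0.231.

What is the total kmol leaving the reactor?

1710 kmol

Yield of C: 1ξ₁ / 485.5 = 0.231 → ξ₁ = 112.2 kmol.
Conversion of B: 1ξ₁ + 1ξ₂ = 0.343 × 485.5 = 166.5 → ξ₂ = 54.38 kmol.
Outlet amounts (n = n₀ + Σ ν·ξ):
  B: 485.5 − 1(112.2) − 1(54.38) = 319
  D: 1554 − 2(112.2) − 2(54.38) = 1221
  C: 0 + 1(112.2) = 112.2
  E: 0 + 1(54.38) = 54.38
Total out = 319 + 1221 + 112.2 + 54.38 = 1707 kmol.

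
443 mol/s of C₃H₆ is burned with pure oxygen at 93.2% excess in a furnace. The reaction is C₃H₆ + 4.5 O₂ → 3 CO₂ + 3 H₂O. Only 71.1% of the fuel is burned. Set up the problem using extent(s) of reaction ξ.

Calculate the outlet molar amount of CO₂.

Stoichiometric O₂ = 4.5 × 443 = 1994 mol/s; O₂ fed = 1994 × 1.932 = 3851 mol/s.
Fuel reacted = 0.711 × 443 → ξ = 315 mol/s.
Outlet (n = n₀ + ν ξ):
  C₃H₆: 443 − 1(315) = 128
  O₂: 3851 − 4.5(315) = 2434
  CO₂: 0 + 3(315) = 944.9
  H₂O: 0 + 3(315) = 944.9

945 mol/s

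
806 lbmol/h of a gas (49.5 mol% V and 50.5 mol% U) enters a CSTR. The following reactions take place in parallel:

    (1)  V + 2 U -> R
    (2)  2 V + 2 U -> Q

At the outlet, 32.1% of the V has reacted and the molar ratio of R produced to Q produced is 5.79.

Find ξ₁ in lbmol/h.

Conversion of V: V consumed = 0.321 × 399 = 128.1 lbmol/h = 1ξ₁ + 2ξ₂.
Selectivity: 1ξ₁ / (1ξ₂) = 5.79 → ξ₁ = 5.79 ξ₂.
Substitute: (1·5.79 + 2) ξ₂ = 128.1 → ξ₂ = 16.44 lbmol/h, ξ₁ = 95.19 lbmol/h.
Outlet amounts (n = n₀ + Σ ν·ξ):
  V: 399 − 1(95.19) − 2(16.44) = 270.9
  U: 407 − 2(95.19) − 2(16.44) = 183.8
  R: 0 + 1(95.19) = 95.19
  Q: 0 + 1(16.44) = 16.44

ξ₁ = 95.2 lbmol/h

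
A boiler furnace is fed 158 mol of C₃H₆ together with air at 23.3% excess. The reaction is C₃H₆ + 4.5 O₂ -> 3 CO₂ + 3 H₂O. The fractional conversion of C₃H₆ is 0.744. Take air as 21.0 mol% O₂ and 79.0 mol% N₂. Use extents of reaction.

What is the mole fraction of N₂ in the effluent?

Stoichiometric O₂ = 4.5 × 158 = 711 mol; O₂ fed = 711 × 1.233 = 876.7 mol.
N₂ fed = 876.7 × 79/21 = 3298 mol.
Fuel reacted = 0.744 × 158 → ξ = 117.6 mol.
Outlet (n = n₀ + ν ξ):
  C₃H₆: 158 − 1(117.6) = 40.45
  O₂: 876.7 − 4.5(117.6) = 347.7
  N₂: 3298 (inert)
  CO₂: 0 + 3(117.6) = 352.7
  H₂O: 0 + 3(117.6) = 352.7
Total out = 4391 mol; y_N₂ = 3298 / 4391 = 0.751.

0.751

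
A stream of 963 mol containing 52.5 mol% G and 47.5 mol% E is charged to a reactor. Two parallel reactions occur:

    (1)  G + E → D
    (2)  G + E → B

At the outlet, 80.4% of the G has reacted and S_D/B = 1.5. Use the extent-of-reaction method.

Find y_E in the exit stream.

0.0915

Conversion of G: G consumed = 0.804 × 505.6 = 406.5 mol = 1ξ₁ + 1ξ₂.
Selectivity: 1ξ₁ / (1ξ₂) = 1.5 → ξ₁ = 1.5 ξ₂.
Substitute: (1·1.5 + 1) ξ₂ = 406.5 → ξ₂ = 162.6 mol, ξ₁ = 243.9 mol.
Outlet amounts (n = n₀ + Σ ν·ξ):
  G: 505.6 − 1(243.9) − 1(162.6) = 99.09
  E: 457.4 − 1(243.9) − 1(162.6) = 50.94
  D: 0 + 1(243.9) = 243.9
  B: 0 + 1(162.6) = 162.6
Total out = 556.5 mol; y_E = 50.94 / 556.5 = 0.09154.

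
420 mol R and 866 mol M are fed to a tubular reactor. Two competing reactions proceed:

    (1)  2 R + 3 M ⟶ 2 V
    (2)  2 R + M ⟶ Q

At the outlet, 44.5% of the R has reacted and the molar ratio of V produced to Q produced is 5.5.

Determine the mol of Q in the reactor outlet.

Conversion of R: R consumed = 0.445 × 420 = 186.9 mol = 2ξ₁ + 2ξ₂.
Selectivity: 2ξ₁ / (1ξ₂) = 5.5 → ξ₁ = 2.75 ξ₂.
Substitute: (2·2.75 + 2) ξ₂ = 186.9 → ξ₂ = 24.92 mol, ξ₁ = 68.53 mol.
Outlet amounts (n = n₀ + Σ ν·ξ):
  R: 420 − 2(68.53) − 2(24.92) = 233.1
  M: 866 − 3(68.53) − 1(24.92) = 635.5
  V: 0 + 2(68.53) = 137.1
  Q: 0 + 1(24.92) = 24.92

24.9 mol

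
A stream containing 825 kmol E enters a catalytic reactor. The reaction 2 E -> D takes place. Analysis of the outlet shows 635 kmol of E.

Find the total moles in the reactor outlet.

For E: n = n₀ − 2ξ → 635 = 825 − 2ξ, giving ξ = 95 kmol.
Outlet amounts (n = n₀ + ν ξ):
  E: 825 − 2(95) = 635
  D: 0 + 1(95) = 95
Total out = 635 + 95 = 730 kmol.

730 kmol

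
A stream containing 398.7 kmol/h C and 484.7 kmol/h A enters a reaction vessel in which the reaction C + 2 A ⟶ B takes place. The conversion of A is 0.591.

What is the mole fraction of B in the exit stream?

A reacted = 0.591 × 484.7 = 286.5 kmol/h; ν_A = −2, so ξ = 286.5/2 = 143.2 kmol/h.
Outlet amounts (n = n₀ + ν ξ):
  C: 398.7 − 1(143.2) = 255.5
  A: 484.7 − 2(143.2) = 198.2
  B: 0 + 1(143.2) = 143.2
Total out = 596.9 kmol/h; y_B = 143.2 / 596.9 = 0.2399.

0.24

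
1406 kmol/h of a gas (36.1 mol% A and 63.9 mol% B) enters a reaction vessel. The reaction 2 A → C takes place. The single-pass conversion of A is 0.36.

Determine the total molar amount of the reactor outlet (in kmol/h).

A reacted = 0.36 × 507.6 = 182.7 kmol/h; ν_A = −2, so ξ = 182.7/2 = 91.36 kmol/h.
Outlet amounts (n = n₀ + ν ξ):
  A: 507.6 − 2(91.36) = 324.8
  C: 0 + 1(91.36) = 91.36
  B: 898.4 (inert)
Total out = 324.8 + 91.36 + 898.4 = 1315 kmol/h.

1310 kmol/h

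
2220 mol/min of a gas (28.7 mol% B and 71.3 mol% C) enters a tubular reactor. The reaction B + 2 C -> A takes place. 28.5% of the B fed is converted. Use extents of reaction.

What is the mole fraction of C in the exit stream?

0.657

B reacted = 0.285 × 637.1 = 181.6 mol/min; ν_B = −1, so ξ = 181.6/1 = 181.6 mol/min.
Outlet amounts (n = n₀ + ν ξ):
  B: 637.1 − 1(181.6) = 455.6
  C: 1583 − 2(181.6) = 1220
  A: 0 + 1(181.6) = 181.6
Total out = 1857 mol/min; y_C = 1220 / 1857 = 0.6569.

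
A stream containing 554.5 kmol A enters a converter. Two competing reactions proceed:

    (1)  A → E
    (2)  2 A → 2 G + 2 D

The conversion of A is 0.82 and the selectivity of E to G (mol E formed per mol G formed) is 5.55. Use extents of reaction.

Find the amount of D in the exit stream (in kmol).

69.4 kmol

Conversion of A: A consumed = 0.82 × 554.5 = 454.7 kmol = 1ξ₁ + 2ξ₂.
Selectivity: 1ξ₁ / (2ξ₂) = 5.55 → ξ₁ = 11.1 ξ₂.
Substitute: (1·11.1 + 2) ξ₂ = 454.7 → ξ₂ = 34.71 kmol, ξ₁ = 385.3 kmol.
Outlet amounts (n = n₀ + Σ ν·ξ):
  A: 554.5 − 1(385.3) − 2(34.71) = 99.81
  E: 0 + 1(385.3) = 385.3
  G: 0 + 2(34.71) = 69.42
  D: 0 + 2(34.71) = 69.42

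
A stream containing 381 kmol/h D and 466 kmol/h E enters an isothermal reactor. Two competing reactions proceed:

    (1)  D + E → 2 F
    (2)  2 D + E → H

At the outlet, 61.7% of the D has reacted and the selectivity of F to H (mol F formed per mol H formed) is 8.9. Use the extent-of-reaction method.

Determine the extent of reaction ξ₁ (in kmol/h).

ξ₁ = 162 kmol/h

Conversion of D: D consumed = 0.617 × 381 = 235.1 kmol/h = 1ξ₁ + 2ξ₂.
Selectivity: 2ξ₁ / (1ξ₂) = 8.9 → ξ₁ = 4.45 ξ₂.
Substitute: (1·4.45 + 2) ξ₂ = 235.1 → ξ₂ = 36.45 kmol/h, ξ₁ = 162.2 kmol/h.
Outlet amounts (n = n₀ + Σ ν·ξ):
  D: 381 − 1(162.2) − 2(36.45) = 145.9
  E: 466 − 1(162.2) − 1(36.45) = 267.4
  F: 0 + 2(162.2) = 324.4
  H: 0 + 1(36.45) = 36.45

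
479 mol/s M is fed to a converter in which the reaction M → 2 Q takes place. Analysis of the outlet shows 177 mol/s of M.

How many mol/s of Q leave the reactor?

604 mol/s

For M: n = n₀ − 1ξ → 177 = 479 − 1ξ, giving ξ = 302 mol/s.
Outlet amounts (n = n₀ + ν ξ):
  M: 479 − 1(302) = 177
  Q: 0 + 2(302) = 604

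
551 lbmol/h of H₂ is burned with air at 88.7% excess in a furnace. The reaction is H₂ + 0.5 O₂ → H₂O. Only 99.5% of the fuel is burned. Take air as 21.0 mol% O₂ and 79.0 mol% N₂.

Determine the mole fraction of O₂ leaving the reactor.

0.0893

Stoichiometric O₂ = 0.5 × 551 = 275.5 lbmol/h; O₂ fed = 275.5 × 1.887 = 519.9 lbmol/h.
N₂ fed = 519.9 × 79/21 = 1956 lbmol/h.
Fuel reacted = 0.995 × 551 → ξ = 548.2 lbmol/h.
Outlet (n = n₀ + ν ξ):
  H₂: 551 − 1(548.2) = 2.755
  O₂: 519.9 − 0.5(548.2) = 245.7
  N₂: 1956 (inert)
  H₂O: 0 + 1(548.2) = 548.2
Total out = 2752 lbmol/h; y_O₂ = 245.7 / 2752 = 0.08928.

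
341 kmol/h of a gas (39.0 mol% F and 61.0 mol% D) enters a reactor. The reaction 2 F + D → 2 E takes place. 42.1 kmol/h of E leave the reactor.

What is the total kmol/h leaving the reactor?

For E: n = n₀ + 2ξ → 42.1 = 0 + 2ξ, giving ξ = 21.05 kmol/h.
Outlet amounts (n = n₀ + ν ξ):
  F: 133 − 2(21.05) = 90.89
  D: 208 − 1(21.05) = 187
  E: 0 + 2(21.05) = 42.1
Total out = 90.89 + 187 + 42.1 = 319.9 kmol/h.

320 kmol/h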